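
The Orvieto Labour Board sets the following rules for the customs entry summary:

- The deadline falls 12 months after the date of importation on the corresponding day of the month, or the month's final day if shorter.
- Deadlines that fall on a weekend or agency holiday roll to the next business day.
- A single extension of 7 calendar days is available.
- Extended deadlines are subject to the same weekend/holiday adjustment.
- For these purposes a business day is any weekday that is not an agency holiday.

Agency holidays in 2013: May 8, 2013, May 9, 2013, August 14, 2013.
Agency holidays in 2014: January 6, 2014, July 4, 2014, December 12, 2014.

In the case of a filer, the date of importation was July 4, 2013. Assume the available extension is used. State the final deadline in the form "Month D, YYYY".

July 14, 2014

12 months from July 4, 2013 is July 4, 2014.
July 4, 2014 is a listed holiday; the next business day is July 7, 2014 (Monday).
Applying the 7-calendar-day extension: July 7, 2014 + 7 days = July 14, 2014.
July 14, 2014 is a Monday and not a listed holiday, so it stands.
Deadline: July 14, 2014.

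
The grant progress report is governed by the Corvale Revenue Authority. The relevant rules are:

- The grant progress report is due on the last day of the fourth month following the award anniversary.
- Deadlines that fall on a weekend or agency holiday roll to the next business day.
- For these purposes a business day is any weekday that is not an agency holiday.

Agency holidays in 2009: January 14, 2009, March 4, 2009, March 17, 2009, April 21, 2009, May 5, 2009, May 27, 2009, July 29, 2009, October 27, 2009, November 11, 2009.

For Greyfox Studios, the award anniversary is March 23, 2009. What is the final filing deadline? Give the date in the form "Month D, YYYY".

July 31, 2009

4 months after March 23, 2009 is July 2009; that month ends on July 31, 2009.
July 31, 2009 (Friday) is already a business day.
Final deadline: July 31, 2009.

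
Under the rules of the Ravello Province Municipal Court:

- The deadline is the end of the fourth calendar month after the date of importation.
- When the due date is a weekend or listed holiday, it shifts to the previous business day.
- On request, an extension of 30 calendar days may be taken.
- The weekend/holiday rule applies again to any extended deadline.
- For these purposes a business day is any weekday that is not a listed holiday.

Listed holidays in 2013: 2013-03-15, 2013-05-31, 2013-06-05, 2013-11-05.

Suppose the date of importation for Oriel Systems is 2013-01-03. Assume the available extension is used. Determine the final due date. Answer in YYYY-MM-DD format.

The fourth month after 2013-01-03 is May 2013, whose last day is 2013-05-31.
2013-05-31 is a listed holiday, so it moves to the preceding business day, 2013-05-30 (Thursday).
The 30-calendar-day extension moves the deadline from 2013-05-30 to 2013-06-29.
2013-06-29 is a Saturday, so it moves to the preceding business day, 2013-06-28 (Friday).
The final due date is 2013-06-28.

2013-06-28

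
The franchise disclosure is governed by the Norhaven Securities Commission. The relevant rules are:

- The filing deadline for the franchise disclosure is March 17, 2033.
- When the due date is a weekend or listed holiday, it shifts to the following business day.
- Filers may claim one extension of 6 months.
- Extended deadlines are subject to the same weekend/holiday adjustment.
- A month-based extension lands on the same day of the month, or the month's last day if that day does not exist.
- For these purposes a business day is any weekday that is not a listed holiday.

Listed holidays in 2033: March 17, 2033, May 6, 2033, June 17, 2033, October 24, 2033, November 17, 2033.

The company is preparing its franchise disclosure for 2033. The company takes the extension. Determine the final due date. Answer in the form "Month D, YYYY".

September 19, 2033

Start from the fixed due date, March 17, 2033.
March 17, 2033 is a listed holiday, so it moves to the next business day, March 18, 2033 (Friday).
Applying the 6 months extension: 6 months after March 18, 2033 is September 18, 2033.
September 18, 2033 is a Sunday, so it moves to the next business day, September 19, 2033 (Monday).
The final due date is September 19, 2033.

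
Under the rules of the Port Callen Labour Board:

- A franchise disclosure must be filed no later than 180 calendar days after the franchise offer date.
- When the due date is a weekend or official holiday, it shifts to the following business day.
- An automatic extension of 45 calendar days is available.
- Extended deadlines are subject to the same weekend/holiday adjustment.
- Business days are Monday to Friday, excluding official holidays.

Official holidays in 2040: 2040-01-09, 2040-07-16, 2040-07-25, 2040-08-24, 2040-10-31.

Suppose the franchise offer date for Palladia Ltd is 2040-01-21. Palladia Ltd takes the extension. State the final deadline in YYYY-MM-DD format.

From 2040-01-21, 180 calendar days later is 2040-07-19.
2040-07-19 is a Thursday and not a listed holiday, so it stands.
Add the 45 calendar-day extension to 2040-07-19: 2040-09-02.
2040-09-02 is a Sunday; the next business day is 2040-09-03 (Monday).
Deadline: 2040-09-03.

2040-09-03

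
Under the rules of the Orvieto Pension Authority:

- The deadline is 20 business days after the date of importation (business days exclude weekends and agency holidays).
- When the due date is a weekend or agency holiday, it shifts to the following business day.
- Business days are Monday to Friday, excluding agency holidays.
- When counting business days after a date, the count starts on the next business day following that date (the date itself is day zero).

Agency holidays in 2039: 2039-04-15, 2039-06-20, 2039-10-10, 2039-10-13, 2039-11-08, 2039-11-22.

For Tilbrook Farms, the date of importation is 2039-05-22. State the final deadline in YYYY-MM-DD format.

20 business days after 2039-05-22, excluding weekends and holidays, is 2039-06-17.
2039-06-17 is a Friday and not a listed holiday, so it stands.
Deadline: 2039-06-17.

2039-06-17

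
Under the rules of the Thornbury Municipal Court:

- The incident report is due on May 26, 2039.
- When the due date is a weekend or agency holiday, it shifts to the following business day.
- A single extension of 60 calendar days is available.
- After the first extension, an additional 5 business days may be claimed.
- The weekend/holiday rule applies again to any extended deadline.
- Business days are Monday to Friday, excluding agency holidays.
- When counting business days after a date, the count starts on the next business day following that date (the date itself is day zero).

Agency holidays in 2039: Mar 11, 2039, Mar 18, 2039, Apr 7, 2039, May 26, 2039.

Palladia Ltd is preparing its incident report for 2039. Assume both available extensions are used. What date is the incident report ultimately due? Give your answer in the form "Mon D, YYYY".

Aug 2, 2039

The stated deadline is May 26, 2039.
May 26, 2039 falls on a listed holiday. Rolling to the next business day gives May 27, 2039, a Friday.
Applying the 60-calendar-day extension: May 27, 2039 + 60 days = Jul 26, 2039.
Jul 26, 2039 is a Tuesday and not a listed holiday, so it stands.
The 5-business-day extension runs from Jul 26, 2039 to Aug 2, 2039.
Aug 2, 2039 falls on a Tuesday, which is a business day, so no adjustment is needed.
Final deadline: Aug 2, 2039.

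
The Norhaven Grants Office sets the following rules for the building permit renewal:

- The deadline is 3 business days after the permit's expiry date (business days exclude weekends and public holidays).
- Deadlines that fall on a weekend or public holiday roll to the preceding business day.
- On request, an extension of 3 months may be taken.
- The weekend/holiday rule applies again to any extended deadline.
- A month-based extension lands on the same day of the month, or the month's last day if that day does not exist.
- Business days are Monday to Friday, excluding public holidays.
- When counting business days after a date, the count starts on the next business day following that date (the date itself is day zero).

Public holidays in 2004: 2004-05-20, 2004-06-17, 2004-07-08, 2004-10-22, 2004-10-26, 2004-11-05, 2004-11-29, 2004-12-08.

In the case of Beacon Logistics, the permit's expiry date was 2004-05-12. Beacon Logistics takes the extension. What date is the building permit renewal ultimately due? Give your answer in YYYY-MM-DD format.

2004-08-17

3 business days after 2004-05-12, excluding weekends and holidays, is 2004-05-17.
Since 2004-05-17 is a Monday and not a holiday, the date is unchanged.
Applying the 3 months extension: 3 months after 2004-05-17 is 2004-08-17.
2004-08-17 is a Tuesday and not a listed holiday, so it stands.
Final deadline: 2004-08-17.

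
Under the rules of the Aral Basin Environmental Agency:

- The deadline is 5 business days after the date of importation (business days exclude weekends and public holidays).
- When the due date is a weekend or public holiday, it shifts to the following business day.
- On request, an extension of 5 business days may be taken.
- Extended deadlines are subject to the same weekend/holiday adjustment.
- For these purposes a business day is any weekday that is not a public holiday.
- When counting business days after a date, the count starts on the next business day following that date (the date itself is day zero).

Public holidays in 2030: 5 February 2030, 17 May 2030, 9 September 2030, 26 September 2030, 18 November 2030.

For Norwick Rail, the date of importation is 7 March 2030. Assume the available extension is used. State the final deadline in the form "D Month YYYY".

21 March 2030

Counting 5 business days after 7 March 2030 (skipping weekends and listed holidays) reaches 14 March 2030.
14 March 2030 (Thursday) is already a business day.
The 5-business-day extension runs from 14 March 2030 to 21 March 2030.
21 March 2030 (Thursday) is already a business day.
Final deadline: 21 March 2030.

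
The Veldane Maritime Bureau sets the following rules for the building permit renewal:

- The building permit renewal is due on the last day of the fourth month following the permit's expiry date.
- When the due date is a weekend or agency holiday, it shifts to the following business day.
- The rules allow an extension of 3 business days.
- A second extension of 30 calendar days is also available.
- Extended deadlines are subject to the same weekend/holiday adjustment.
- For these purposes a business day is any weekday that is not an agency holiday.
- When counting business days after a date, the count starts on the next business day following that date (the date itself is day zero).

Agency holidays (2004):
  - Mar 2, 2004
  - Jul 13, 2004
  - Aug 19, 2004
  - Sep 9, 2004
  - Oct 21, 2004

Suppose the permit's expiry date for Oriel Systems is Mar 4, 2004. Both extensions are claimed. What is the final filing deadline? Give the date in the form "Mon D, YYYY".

Sep 6, 2004

4 months after Mar 4, 2004 falls in July 2004; the last day of that month is Jul 31, 2004.
Jul 31, 2004 is a Saturday; the next business day is Aug 2, 2004 (Monday).
Counting 3 further business days from Aug 2, 2004 reaches Aug 5, 2004.
Aug 5, 2004 (Thursday) is already a business day.
The 30-calendar-day extension moves the deadline from Aug 5, 2004 to Sep 4, 2004.
Sep 4, 2004 falls on a Saturday. Rolling to the next business day gives Sep 6, 2004, a Monday.
Final deadline: Sep 6, 2004.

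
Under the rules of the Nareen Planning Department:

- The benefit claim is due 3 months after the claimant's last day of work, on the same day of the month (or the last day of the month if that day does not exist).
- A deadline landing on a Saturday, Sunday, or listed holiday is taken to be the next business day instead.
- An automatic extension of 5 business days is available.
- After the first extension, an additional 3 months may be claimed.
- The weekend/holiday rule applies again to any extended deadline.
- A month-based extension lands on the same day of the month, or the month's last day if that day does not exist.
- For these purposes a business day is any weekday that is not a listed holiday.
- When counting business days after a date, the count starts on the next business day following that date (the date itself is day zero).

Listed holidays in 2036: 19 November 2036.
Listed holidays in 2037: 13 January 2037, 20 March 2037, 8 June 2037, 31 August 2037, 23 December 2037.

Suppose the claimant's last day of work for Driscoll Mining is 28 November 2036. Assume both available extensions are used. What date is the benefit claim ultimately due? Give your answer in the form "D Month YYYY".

3 months from 28 November 2036 is 28 February 2037.
28 February 2037 falls on a Saturday. Rolling to the next business day gives 2 March 2037, a Monday.
The 5-business-day extension runs from 2 March 2037 to 9 March 2037.
9 March 2037 is a Monday and not a listed holiday, so it stands.
Applying the 3 months extension: 3 months after 9 March 2037 is 9 June 2037.
Since 9 June 2037 is a Tuesday and not a holiday, the date is unchanged.
So the filing is due 9 June 2037.

9 June 2037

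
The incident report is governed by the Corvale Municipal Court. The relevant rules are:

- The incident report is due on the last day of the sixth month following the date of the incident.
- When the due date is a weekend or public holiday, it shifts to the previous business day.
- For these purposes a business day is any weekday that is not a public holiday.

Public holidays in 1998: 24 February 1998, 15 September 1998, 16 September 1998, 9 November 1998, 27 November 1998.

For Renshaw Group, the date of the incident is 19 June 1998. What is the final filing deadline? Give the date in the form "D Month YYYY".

31 December 1998

6 months after 19 June 1998 is December 1998; that month ends on 31 December 1998.
31 December 1998 is a Thursday and not a listed holiday, so it stands.
The final due date is 31 December 1998.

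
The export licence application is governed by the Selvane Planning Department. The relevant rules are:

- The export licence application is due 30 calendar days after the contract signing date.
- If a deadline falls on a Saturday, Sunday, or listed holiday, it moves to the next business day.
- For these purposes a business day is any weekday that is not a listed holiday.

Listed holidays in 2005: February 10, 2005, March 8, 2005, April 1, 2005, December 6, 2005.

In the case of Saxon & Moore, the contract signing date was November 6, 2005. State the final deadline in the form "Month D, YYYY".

December 7, 2005

30 calendar days after November 6, 2005 is December 6, 2005.
December 6, 2005 is a listed holiday, so it moves to the next business day, December 7, 2005 (Wednesday).
Deadline: December 7, 2005.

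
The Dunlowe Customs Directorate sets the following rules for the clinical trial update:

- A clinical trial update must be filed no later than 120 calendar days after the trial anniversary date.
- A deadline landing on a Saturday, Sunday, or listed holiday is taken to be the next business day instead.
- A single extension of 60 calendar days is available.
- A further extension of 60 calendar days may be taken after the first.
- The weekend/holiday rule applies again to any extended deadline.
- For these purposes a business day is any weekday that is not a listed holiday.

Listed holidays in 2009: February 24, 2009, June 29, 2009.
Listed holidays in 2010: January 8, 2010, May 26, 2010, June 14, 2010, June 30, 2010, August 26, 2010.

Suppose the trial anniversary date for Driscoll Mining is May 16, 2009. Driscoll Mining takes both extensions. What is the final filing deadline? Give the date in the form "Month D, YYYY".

Trigger date May 16, 2009 + 120 calendar days = September 13, 2009.
September 13, 2009 is a Sunday; the next business day is September 14, 2009 (Monday).
With the 60-day extension, September 14, 2009 becomes November 13, 2009.
November 13, 2009 (Friday) is already a business day.
Applying the 60-calendar-day extension: November 13, 2009 + 60 days = January 12, 2010.
January 12, 2010 falls on a Tuesday, which is a business day, so no adjustment is needed.
The final due date is January 12, 2010.

January 12, 2010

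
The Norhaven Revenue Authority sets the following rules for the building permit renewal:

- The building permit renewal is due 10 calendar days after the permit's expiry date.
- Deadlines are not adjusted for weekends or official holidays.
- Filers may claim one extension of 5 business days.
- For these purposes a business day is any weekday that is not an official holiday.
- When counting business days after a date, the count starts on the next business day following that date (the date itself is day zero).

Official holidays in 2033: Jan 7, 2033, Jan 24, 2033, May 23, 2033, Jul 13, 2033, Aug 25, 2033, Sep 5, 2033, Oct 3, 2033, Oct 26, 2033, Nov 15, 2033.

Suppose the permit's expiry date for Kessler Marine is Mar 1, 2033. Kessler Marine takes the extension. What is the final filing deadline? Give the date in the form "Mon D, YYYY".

10 calendar days after Mar 1, 2033 is Mar 11, 2033.
Mar 11, 2033 falls on a Friday. The rules make no weekend/holiday allowance, so it remains Mar 11, 2033.
Applying the 5-business-day extension: 5 business days after Mar 11, 2033 is Mar 18, 2033.
Mar 18, 2033 falls on a Friday. The rules make no weekend/holiday allowance, so it remains Mar 18, 2033.
Final deadline: Mar 18, 2033.

Mar 18, 2033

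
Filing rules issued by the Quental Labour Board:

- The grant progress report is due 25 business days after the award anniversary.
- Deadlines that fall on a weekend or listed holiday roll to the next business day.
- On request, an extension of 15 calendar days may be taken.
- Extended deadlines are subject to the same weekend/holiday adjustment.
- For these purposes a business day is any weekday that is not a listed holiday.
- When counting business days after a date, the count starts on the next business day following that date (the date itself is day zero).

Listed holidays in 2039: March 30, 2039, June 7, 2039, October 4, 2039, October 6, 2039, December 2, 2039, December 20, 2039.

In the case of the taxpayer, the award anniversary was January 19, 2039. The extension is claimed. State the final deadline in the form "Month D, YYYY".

25 business days after January 19, 2039, excluding weekends and holidays, is February 23, 2039.
February 23, 2039 falls on a Wednesday, which is a business day, so no adjustment is needed.
The 15-calendar-day extension moves the deadline from February 23, 2039 to March 10, 2039.
March 10, 2039 is a Thursday and not a listed holiday, so it stands.
Final deadline: March 10, 2039.

March 10, 2039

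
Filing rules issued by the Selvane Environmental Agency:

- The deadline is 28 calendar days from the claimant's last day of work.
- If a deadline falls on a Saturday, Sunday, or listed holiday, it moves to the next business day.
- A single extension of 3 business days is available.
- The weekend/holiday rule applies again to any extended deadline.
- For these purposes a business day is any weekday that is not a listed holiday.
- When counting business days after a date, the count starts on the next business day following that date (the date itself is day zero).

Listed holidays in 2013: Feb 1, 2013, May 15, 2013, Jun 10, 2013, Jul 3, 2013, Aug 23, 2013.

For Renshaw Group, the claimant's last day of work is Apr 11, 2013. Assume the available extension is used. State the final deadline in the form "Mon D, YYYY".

28 calendar days after Apr 11, 2013 is May 9, 2013.
May 9, 2013 is a Thursday and not a listed holiday, so it stands.
Counting 3 further business days from May 9, 2013 reaches May 14, 2013.
Since May 14, 2013 is a Tuesday and not a holiday, the date is unchanged.
Final deadline: May 14, 2013.

May 14, 2013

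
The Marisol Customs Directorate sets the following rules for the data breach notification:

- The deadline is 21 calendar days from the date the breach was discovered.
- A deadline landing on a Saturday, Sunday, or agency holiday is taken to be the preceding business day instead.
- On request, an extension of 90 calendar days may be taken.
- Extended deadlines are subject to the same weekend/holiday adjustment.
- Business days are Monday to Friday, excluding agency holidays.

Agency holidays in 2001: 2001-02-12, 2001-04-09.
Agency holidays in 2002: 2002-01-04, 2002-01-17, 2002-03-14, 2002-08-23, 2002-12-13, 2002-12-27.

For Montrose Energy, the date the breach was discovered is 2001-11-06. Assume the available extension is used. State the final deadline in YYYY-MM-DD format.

Adding 21 calendar days to 2001-11-06 gives 2001-11-27.
2001-11-27 is a Tuesday and not a listed holiday, so it stands.
With the 90-day extension, 2001-11-27 becomes 2002-02-25.
2002-02-25 is a Monday and not a listed holiday, so it stands.
The final due date is 2002-02-25.

2002-02-25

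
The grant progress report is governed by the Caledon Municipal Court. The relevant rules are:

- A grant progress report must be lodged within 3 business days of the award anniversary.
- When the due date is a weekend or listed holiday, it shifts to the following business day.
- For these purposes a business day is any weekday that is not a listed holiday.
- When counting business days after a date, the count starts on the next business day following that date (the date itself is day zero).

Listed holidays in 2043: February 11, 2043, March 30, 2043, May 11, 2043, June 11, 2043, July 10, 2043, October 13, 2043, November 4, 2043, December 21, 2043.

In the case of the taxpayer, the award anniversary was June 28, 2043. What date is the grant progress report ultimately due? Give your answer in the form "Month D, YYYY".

3 business days after June 28, 2043, excluding weekends and holidays, is July 1, 2043.
July 1, 2043 is a Wednesday and not a listed holiday, so it stands.
So the filing is due July 1, 2043.

July 1, 2043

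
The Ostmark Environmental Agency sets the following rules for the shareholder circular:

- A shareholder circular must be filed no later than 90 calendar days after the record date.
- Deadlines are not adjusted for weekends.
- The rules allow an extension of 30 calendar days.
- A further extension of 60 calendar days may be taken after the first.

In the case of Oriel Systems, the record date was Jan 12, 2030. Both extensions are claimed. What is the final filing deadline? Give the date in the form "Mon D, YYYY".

Trigger date Jan 12, 2030 + 90 calendar days = Apr 12, 2030.
Apr 12, 2030 is a Friday; no weekend or holiday adjustment applies.
The 30-calendar-day extension moves the deadline from Apr 12, 2030 to May 12, 2030.
May 12, 2030 is a Sunday; no weekend or holiday adjustment applies.
Add the 60 calendar-day extension to May 12, 2030: Jul 11, 2030.
Jul 11, 2030 falls on a Thursday. The rules make no weekend/holiday allowance, so it remains Jul 11, 2030.
Deadline: Jul 11, 2030.

Jul 11, 2030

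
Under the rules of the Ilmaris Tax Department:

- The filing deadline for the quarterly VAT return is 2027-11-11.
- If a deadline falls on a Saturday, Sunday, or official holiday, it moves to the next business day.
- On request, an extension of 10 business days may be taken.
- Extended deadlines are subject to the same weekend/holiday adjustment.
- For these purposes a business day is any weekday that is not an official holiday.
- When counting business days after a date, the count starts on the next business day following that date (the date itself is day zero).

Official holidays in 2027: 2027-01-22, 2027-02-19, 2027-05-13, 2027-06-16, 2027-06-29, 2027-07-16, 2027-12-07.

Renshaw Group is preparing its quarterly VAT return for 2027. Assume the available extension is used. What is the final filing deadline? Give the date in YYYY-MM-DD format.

The statutory due date is 2027-11-11.
2027-11-11 (Thursday) is already a business day.
Counting 10 further business days from 2027-11-11 reaches 2027-11-25.
2027-11-25 is a Thursday and not a listed holiday, so it stands.
The final due date is 2027-11-25.

2027-11-25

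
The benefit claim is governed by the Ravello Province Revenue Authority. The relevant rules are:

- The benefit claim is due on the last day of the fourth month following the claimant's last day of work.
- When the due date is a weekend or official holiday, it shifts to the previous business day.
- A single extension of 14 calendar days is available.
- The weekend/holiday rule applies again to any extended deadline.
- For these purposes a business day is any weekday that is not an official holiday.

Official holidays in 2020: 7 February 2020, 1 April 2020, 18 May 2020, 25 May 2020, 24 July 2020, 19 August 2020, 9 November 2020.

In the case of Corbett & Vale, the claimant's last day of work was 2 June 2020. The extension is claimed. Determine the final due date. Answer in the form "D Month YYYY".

13 November 2020

4 months after 2 June 2020 falls in October 2020; the last day of that month is 31 October 2020.
31 October 2020 is a Saturday, so it moves to the preceding business day, 30 October 2020 (Friday).
Add the 14 calendar-day extension to 30 October 2020: 13 November 2020.
13 November 2020 is a Friday and not a listed holiday, so it stands.
So the filing is due 13 November 2020.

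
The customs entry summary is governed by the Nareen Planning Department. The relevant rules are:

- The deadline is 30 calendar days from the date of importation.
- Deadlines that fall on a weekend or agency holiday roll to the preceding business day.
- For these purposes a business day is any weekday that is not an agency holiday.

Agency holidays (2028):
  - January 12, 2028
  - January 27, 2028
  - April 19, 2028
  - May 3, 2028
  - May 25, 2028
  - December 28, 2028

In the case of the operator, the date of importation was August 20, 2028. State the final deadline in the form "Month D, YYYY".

September 19, 2028

Adding 30 calendar days to August 20, 2028 gives September 19, 2028.
September 19, 2028 falls on a Tuesday, which is a business day, so no adjustment is needed.
So the filing is due September 19, 2028.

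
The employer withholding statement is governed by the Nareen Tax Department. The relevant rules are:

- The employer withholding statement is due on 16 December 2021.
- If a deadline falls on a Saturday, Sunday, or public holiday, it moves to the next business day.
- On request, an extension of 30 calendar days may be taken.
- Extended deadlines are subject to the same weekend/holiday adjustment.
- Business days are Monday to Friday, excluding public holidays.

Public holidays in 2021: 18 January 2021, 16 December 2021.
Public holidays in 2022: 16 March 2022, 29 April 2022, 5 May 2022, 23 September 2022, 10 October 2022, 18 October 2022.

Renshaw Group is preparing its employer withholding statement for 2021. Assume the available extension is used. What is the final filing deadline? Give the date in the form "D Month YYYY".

17 January 2022

Start from the fixed due date, 16 December 2021.
Because 16 December 2021 is a listed holiday, the deadline becomes 17 December 2021 (Friday).
Add the 30 calendar-day extension to 17 December 2021: 16 January 2022.
16 January 2022 is a Sunday, so it moves to the next business day, 17 January 2022 (Monday).
So the filing is due 17 January 2022.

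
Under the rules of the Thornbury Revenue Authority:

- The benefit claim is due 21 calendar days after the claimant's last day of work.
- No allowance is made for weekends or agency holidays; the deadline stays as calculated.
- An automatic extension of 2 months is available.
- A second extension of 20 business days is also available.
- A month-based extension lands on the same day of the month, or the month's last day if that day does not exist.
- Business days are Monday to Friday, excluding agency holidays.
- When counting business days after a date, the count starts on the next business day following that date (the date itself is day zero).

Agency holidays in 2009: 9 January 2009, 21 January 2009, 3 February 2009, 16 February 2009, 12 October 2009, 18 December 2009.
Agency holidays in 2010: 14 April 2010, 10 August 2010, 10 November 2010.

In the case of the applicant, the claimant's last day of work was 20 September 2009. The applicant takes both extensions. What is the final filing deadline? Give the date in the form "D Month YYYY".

11 January 2010

Adding 21 calendar days to 20 September 2009 gives 11 October 2009.
11 October 2009 is a Sunday; no weekend or holiday adjustment applies.
Applying the 2 months extension: 2 months after 11 October 2009 is 11 December 2009.
No adjustment is made for weekends or holidays, so 11 December 2009 stands.
Applying the 20-business-day extension: 20 business days after 11 December 2009 is 11 January 2010.
No adjustment is made for weekends or holidays, so 11 January 2010 stands.
So the filing is due 11 January 2010.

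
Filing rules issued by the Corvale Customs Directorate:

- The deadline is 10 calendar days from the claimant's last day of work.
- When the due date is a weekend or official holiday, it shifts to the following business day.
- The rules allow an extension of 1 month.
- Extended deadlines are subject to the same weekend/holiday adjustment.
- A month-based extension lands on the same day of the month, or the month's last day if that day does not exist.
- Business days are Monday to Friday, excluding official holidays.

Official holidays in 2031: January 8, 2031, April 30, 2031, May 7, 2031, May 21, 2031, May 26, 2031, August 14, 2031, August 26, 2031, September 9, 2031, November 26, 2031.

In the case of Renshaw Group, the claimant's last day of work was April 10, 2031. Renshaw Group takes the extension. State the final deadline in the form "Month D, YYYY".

May 22, 2031

10 calendar days after April 10, 2031 is April 20, 2031.
Because April 20, 2031 is a Sunday, the deadline becomes April 21, 2031 (Monday).
The 1 month extension carries April 21, 2031 to May 21, 2031.
May 21, 2031 is a listed holiday, so it moves to the next business day, May 22, 2031 (Thursday).
So the filing is due May 22, 2031.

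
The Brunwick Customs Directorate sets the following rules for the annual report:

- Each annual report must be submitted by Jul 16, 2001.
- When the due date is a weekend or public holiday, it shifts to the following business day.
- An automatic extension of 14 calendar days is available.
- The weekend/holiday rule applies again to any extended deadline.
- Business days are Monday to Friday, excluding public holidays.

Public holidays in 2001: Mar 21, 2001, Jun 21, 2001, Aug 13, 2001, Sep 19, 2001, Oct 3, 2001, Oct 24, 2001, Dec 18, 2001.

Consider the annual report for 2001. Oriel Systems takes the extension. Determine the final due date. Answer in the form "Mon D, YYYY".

Start from the fixed due date, Jul 16, 2001.
Jul 16, 2001 (Monday) is already a business day.
The 14-calendar-day extension moves the deadline from Jul 16, 2001 to Jul 30, 2001.
Jul 30, 2001 is a Monday and not a listed holiday, so it stands.
So the filing is due Jul 30, 2001.

Jul 30, 2001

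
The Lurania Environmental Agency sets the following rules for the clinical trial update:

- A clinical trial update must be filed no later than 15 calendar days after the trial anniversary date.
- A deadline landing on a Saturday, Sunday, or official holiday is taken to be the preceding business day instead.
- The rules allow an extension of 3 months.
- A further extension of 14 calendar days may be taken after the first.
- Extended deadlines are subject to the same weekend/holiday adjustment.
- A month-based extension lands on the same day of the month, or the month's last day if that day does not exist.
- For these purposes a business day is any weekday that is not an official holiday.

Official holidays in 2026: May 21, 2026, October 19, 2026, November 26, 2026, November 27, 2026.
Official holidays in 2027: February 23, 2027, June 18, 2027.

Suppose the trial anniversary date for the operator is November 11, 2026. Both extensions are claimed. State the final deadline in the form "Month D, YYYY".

From November 11, 2026, 15 calendar days later is November 26, 2026.
November 26, 2026 is a listed holiday, so it moves to the preceding business day, November 25, 2026 (Wednesday).
The 3 months extension carries November 25, 2026 to February 25, 2027.
February 25, 2027 is a Thursday and not a listed holiday, so it stands.
Applying the 14-calendar-day extension: February 25, 2027 + 14 days = March 11, 2027.
March 11, 2027 (Thursday) is already a business day.
Deadline: March 11, 2027.

March 11, 2027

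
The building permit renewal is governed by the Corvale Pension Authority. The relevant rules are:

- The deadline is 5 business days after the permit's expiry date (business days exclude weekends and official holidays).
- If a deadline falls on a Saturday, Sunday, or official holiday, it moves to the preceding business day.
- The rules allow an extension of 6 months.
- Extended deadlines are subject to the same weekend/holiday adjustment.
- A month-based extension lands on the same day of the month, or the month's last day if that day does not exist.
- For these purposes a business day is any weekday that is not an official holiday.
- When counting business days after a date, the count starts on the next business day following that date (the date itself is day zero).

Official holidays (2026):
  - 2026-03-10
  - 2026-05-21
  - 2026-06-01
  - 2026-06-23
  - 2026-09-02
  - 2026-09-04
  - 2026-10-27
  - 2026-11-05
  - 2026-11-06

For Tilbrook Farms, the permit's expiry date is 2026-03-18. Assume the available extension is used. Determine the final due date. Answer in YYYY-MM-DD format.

2026-09-25

Starting the day after 2026-03-18 and counting 5 business days lands on 2026-03-25.
2026-03-25 is a Wednesday and not a listed holiday, so it stands.
Add 6 months to 2026-03-25: 2026-09-25.
2026-09-25 is a Friday and not a listed holiday, so it stands.
The final due date is 2026-09-25.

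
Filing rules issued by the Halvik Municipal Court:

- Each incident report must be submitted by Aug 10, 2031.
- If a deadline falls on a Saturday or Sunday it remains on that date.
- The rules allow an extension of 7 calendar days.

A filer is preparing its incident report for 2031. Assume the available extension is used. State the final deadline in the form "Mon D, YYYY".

Aug 17, 2031

The stated deadline is Aug 10, 2031.
No adjustment is made for weekends or holidays, so Aug 10, 2031 stands.
The 7-calendar-day extension moves the deadline from Aug 10, 2031 to Aug 17, 2031.
Aug 17, 2031 is a Sunday; no weekend or holiday adjustment applies.
So the filing is due Aug 17, 2031.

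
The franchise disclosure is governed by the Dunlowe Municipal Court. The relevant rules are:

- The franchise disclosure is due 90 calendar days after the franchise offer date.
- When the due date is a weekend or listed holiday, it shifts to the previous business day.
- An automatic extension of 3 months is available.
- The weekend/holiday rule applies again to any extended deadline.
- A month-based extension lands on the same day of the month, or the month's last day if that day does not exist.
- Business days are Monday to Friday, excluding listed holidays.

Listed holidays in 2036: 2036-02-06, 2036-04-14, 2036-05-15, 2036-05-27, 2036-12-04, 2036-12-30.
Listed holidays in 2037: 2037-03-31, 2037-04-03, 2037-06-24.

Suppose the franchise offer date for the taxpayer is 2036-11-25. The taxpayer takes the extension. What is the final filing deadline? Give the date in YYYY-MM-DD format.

2037-05-22

Adding 90 calendar days to 2036-11-25 gives 2037-02-23.
2037-02-23 is a Monday and not a listed holiday, so it stands.
Applying the 3 months extension: 3 months after 2037-02-23 is 2037-05-23.
2037-05-23 is a Saturday; the preceding business day is 2037-05-22 (Friday).
The final due date is 2037-05-22.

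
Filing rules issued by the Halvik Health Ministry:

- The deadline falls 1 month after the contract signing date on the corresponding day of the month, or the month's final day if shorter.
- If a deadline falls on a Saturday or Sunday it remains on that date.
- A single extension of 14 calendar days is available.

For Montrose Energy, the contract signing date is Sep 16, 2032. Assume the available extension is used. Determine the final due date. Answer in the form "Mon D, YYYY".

Oct 30, 2032

1 month from Sep 16, 2032 is Oct 16, 2032.
Oct 16, 2032 falls on a Saturday. The rules make no weekend/holiday allowance, so it remains Oct 16, 2032.
Applying the 14-calendar-day extension: Oct 16, 2032 + 14 days = Oct 30, 2032.
No adjustment is made for weekends or holidays, so Oct 30, 2032 stands.
The final due date is Oct 30, 2032.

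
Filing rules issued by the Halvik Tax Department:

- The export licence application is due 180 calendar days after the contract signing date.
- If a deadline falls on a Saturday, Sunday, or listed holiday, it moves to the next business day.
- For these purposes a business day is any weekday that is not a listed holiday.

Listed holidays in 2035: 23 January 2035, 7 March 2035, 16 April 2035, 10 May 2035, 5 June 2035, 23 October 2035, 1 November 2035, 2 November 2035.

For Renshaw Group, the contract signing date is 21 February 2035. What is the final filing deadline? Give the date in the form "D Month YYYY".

20 August 2035

From 21 February 2035, 180 calendar days later is 20 August 2035.
20 August 2035 (Monday) is already a business day.
The final due date is 20 August 2035.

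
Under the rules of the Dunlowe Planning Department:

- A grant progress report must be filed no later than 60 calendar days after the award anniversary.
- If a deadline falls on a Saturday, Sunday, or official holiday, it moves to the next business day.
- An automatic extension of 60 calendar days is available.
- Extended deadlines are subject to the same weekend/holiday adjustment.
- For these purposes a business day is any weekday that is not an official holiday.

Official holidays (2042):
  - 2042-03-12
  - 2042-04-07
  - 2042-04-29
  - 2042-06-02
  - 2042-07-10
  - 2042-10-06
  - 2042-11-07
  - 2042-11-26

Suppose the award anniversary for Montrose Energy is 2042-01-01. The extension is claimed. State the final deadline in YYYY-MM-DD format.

From 2042-01-01, 60 calendar days later is 2042-03-02.
2042-03-02 is a Sunday, so it moves to the next business day, 2042-03-03 (Monday).
The 60-calendar-day extension moves the deadline from 2042-03-03 to 2042-05-02.
2042-05-02 falls on a Friday, which is a business day, so no adjustment is needed.
So the filing is due 2042-05-02.

2042-05-02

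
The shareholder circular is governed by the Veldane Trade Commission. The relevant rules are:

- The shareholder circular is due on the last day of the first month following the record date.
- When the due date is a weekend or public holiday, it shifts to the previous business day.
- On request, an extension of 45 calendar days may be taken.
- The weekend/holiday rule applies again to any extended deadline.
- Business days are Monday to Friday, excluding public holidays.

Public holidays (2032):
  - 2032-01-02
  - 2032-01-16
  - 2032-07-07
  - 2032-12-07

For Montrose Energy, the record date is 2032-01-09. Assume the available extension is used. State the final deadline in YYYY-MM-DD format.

The first month after 2032-01-09 is February 2032, whose last day is 2032-02-29.
2032-02-29 falls on a Sunday. Rolling to the preceding business day gives 2032-02-27, a Friday.
The 45-calendar-day extension moves the deadline from 2032-02-27 to 2032-04-12.
2032-04-12 falls on a Monday, which is a business day, so no adjustment is needed.
The final due date is 2032-04-12.

2032-04-12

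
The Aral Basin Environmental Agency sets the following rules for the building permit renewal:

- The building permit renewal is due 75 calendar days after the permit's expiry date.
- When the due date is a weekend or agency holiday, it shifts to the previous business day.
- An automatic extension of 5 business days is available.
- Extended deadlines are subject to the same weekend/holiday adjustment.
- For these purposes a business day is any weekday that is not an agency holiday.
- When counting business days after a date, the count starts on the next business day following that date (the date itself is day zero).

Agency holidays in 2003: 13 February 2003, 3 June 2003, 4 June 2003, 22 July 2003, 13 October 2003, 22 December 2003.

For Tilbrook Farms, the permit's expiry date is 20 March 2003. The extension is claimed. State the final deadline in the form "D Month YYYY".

75 calendar days after 20 March 2003 is 3 June 2003.
Because 3 June 2003 is a listed holiday, the deadline becomes 2 June 2003 (Monday).
Counting 5 further business days from 2 June 2003 reaches 11 June 2003.
11 June 2003 (Wednesday) is already a business day.
Deadline: 11 June 2003.

11 June 2003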